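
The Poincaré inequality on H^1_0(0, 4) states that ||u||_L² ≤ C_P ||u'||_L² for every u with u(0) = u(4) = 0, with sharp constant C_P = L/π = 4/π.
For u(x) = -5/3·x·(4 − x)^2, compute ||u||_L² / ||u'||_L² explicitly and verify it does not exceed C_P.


||u||_L² / ||u'||_L² = 2*sqrt(14)/7 < C_P = 4/π.

u(x) = -5/3·x·(4 − x)^2, so u'(x) = -5*x^2 + 80*x/3 - 80/3.
u(x) = -5/3·x·(4 − x)^2 vanishes at x = 0 and x = 4, so u ∈ H^1_0(0, 4). Differentiate via the product rule and integrate the resulting polynomials term by term.
  ∫_0^4 u² dx = ∫_0^4 (25*x^6/9 - 400*x^5/9 + 800*x^4/3 - 6400*x^3/9 + 6400*x^2/9) dx. Term by term:
    ∫_0^4 25*x^6/9 dx = 409600/63;  ∫_0^4 -400*x^5/9 dx = -819200/27;  ∫_0^4 800*x^4/3 dx = 163840/3;
    ∫_0^4 -6400*x^3/9 dx = -409600/9;  ∫_0^4 6400*x^2/9 dx = 409600/27.
  Sum: 409600/63 − 819200/27 + 163840/3 − 409600/9 + 409600/27 = 81920/189.
  ∫_0^4 (u')² dx = ∫_0^4 (25*x^4 - 800*x^3/3 + 8800*x^2/9 - 12800*x/9 + 6400/9) dx. Term by term:
    ∫_0^4 25*x^4 dx = 5120;  ∫_0^4 -800*x^3/3 dx = -51200/3;  ∫_0^4 8800*x^2/9 dx = 563200/27;
    ∫_0^4 -12800*x/9 dx = -102400/9;  ∫_0^4 6400/9 dx = 25600/9.
  Sum: 5120 − 51200/3 + 563200/27 − 102400/9 + 25600/9 = 10240/27.
∫_0^4 u² dx = 81920/189, so ||u||_L² = 128*sqrt(105)/63.
∫_0^4 (u')² dx = 10240/27, so ||u'||_L² = 32*sqrt(30)/9.
Ratio ||u||_L² / ||u'||_L² = 2*sqrt(14)/7.
Sharp Poincaré constant on H^1_0(0, 4) is C_P = L/π = 4/π, achieved by sin(π/4·x).
A polynomial bump cannot attain the sharp Poincaré constant (only the first sine eigenfunction does), so the ratio is strictly less than C_P, consistent with ||u||_L² ≤ C_P ||u'||_L².


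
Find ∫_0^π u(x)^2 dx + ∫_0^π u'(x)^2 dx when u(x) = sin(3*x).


||u||_{H^1(0,π)}^2 = 5*π

u'(x) = 3*cos(3*x).
Expand u² and (u')² and integrate term by term on (0, π), using: for integers n ≥ 1, ∫_0^π sin²(nx) dx = ∫_0^π cos²(nx) dx = π/2; for n ≠ n', ∫_0^π sin(nx)sin(n'x) dx = ∫_0^π cos(nx)cos(n'x) dx = 0; and by product-to-sum, ∫_0^π sin(nx)cos(n'x) dx = ½∫_0^π [sin((n+n')x) + sin((n−n')x)] dx, which is 0 when n+n' is even and 2n/(n²−n'²) when n+n' is odd (it need not vanish on (0, π)).
  u² squared terms: (1)²·∫sin(3x)² dx = 1·π/2 = π/2.
  So ∫_0^π u² dx = π/2.
  (u')² squared terms: (3)²·∫cos(3x)² dx = 9·π/2 = 9*π/2.
  So ∫_0^π (u')² dx = 9*π/2.
||u||_{H^1}^2 = (π/2) + (9*π/2) = 5*π.


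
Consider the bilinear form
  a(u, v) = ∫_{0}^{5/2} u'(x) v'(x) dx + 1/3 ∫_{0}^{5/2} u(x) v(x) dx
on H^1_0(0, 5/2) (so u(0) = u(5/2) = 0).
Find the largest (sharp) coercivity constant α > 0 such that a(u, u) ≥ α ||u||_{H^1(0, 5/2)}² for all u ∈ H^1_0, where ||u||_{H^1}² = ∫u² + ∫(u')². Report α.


α = (25 + 12*π^2)/(3*(25 + 4*π^2))

Coercivity of a(·,·) on H^1_0(0, 5/2) means a(u, u) ≥ α ||u||_{H^1}² for every u ∈ H^1_0.
The interval has length L = 5/2, and Poincaré/coercivity depend only on L. Here a(u, u) = ∫(u')² + (1/3)·∫u².
Here 0 < c = 1/3 < 1. The condition a(u,u) ≥ α||u||_{H^1}² reads (1−α)∫(u')² ≥ (α−c)∫u². Any admissible α is ≤ 1 (rapidly oscillating u have ∫u²/∫(u')² → 0), and α = 1 would force 0 ≥ (1−c)∫u², impossible since c < 1; so 1−α > 0. By the sharp Poincaré inequality on H^1_0 of an interval of length L, ∫(u')² ≥ (π/L)²∫u² with equality for the first sine mode sin(π(x−x₀)/L) (x₀ the left endpoint), so the inequality holds for all u iff (1−α)(π/L)² ≥ α − c, i.e. α ≤ ((π/L)² + c)/((π/L)² + 1) = (1 + c(L/π)²)/(1 + (L/π)²). With (π/L)² = 4*π^2/25 and c = 1/3, the largest admissible constant is α = ((π/L)² + c)/((π/L)² + 1).
Simplifying, α = (25 + 12*π^2)/(3*(25 + 4*π^2)).


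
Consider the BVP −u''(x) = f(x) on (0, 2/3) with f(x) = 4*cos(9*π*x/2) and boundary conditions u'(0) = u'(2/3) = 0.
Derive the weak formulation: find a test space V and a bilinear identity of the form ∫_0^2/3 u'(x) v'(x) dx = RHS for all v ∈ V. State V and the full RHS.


V = H^1(0, 2/3) (no boundary constraint on v; u is determined up to an additive constant); weak form: ∫_0^2/3 u'v' dx = ∫_0^2/3 (4*cos(9*π*x/2)) v dx for all v ∈ V.

Multiply both sides by a test function v and integrate from 0 to 2/3:
  ∫_0^2/3 −u''(x) v(x) dx = ∫_0^2/3 f(x) v(x) dx.
Integrate the LHS by parts once:
  ∫_0^2/3 −u'' v dx = −[u'(x) v(x)]_0^2/3 + ∫_0^2/3 u'(x) v'(x) dx.
Thus ∫_0^2/3 u'(x) v'(x) dx = ∫_0^2/3 f(x) v(x) dx + [u'(x) v(x)]_0^2/3.
Choose V so that boundary terms are either known or forced to vanish.
u has homogeneous Neumann: u'(0) = u'(2/3) = 0. So [u' v]_0^2/3 = 0·v(2/3) − 0·v(0) = 0 for any v; take V = H^1(0, 2/3).
Weak formulation: find u (satisfying any essential BC) such that ∫_0^2/3 u'(x) v'(x) dx = ∫_0^2/3 f v dx for all v ∈ V (homogeneous Neumann, so boundary terms vanish).
Substituting f(x) = 4*cos(9*π*x/2), the right-hand side is ∫_0^2/3 (4*cos(9*π*x/2)) v dx.
Compatibility check (pure Neumann): taking v ≡ 1 ∈ V gives 0 = ∫_0^2/3 f dx + (0) − (0), i.e. ∫_0^2/3 f dx must equal u'(0) − u'(2/3) = 0. Indeed ∫_0^2/3 (4*cos(9*π*x/2)) dx = 0, so the data are compatible. The solution is then unique only up to an additive constant (fix it e.g. by requiring ∫_0^2/3 u dx = 0).


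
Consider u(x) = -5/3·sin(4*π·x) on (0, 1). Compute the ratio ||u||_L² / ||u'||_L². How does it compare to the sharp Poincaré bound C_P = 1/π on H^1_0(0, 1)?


||u||_L² / ||u'||_L² = 1/(4*π) < C_P = 1/π.

u(x) = -5/3·sin(4*π·x), so u'(x) = -20*π*cos(4*π*x)/3.
Writing u(x) = A·sin(kπx/L) with A = -5/3 and k = 4, use ∫_0^L sin²(kπx/L) dx = L/2 and ∫_0^L cos²(kπx/L) dx = L/2.
u² = 25/9·sin²(4*π·x) and (u')² = 400*π^2/9·cos²(4*π·x), and each of sin², cos² integrates to L/2 = 1/2 over (0, 1).
∫_0^1 u² dx = 25/18, so ||u||_L² = 5*sqrt(2)/6.
∫_0^1 (u')² dx = 200*π^2/9, so ||u'||_L² = 10*sqrt(2)*π/3.
Ratio ||u||_L² / ||u'||_L² = 1/(4*π).
Sharp Poincaré constant on H^1_0(0, 1) is C_P = L/π = 1/π, achieved by sin(π·x).
This is the k = 4 harmonic; the ratio L/(kπ) is strictly less than C_P = L/π, consistent with the sharp inequality ||u||_L² ≤ C_P ||u'||_L².


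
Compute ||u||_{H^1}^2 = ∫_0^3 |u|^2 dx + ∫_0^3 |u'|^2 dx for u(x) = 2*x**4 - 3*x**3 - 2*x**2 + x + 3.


||u||_{H^1}^2 = 217527/35

The H^1 norm (squared) on an interval (0, L) is
  ||u||_{H^1}^2 = ∫_0^L u(x)^2 dx + ∫_0^L u'(x)^2 dx.
Compute u'(x) = 8*x**3 - 9*x**2 - 4*x + 1.
Then u(x)^2 = 4*x**8 - 12*x**7 + x**6 + 16*x**5 + 10*x**4 - 22*x**3 - 11*x**2 + 6*x + 9 and u'(x)^2 = 64*x**6 - 144*x**5 + 17*x**4 + 88*x**3 - 2*x**2 - 8*x + 1.
Integrate each monomial from 0 to 3 using ∫_0^3 c·x^n dx = c·3^(n+1)/(n+1):
  ∫_0^3 u(x)^2 dx = ∫_0^3 (4*x^8 - 12*x^7 + x^6 + 16*x^5 + 10*x^4 - 22*x^3 - 11*x^2 + 6*x + 9) dx. Term by term:
    ∫_0^3 4*x^8 dx = 8748;  ∫_0^3 -12*x^7 dx = -19683/2;  ∫_0^3 x^6 dx = 2187/7;
    ∫_0^3 16*x^5 dx = 1944;  ∫_0^3 10*x^4 dx = 486;  ∫_0^3 -22*x^3 dx = -891/2;
    ∫_0^3 -11*x^2 dx = -99;  ∫_0^3 6*x dx = 27;  ∫_0^3 9 dx = 27.
  Sum: 8748 − 19683/2 + 2187/7 + 1944 + 486 − 891/2 − 99 + 27 + 27 = 8109/7.
  ∫_0^3 u'(x)^2 dx = ∫_0^3 (64*x^6 - 144*x^5 + 17*x^4 + 88*x^3 - 2*x^2 - 8*x + 1) dx. Term by term:
    ∫_0^3 64*x^6 dx = 139968/7;  ∫_0^3 -144*x^5 dx = -17496;  ∫_0^3 17*x^4 dx = 4131/5;
    ∫_0^3 88*x^3 dx = 1782;  ∫_0^3 -2*x^2 dx = -18;  ∫_0^3 -8*x dx = -36;
    ∫_0^3 1 dx = 3.
  Sum: 139968/7 − 17496 + 4131/5 + 1782 − 18 − 36 + 3 = 176982/35.
Adding: ||u||_{H^1}^2 = 8109/7 + 176982/35 = 217527/35.


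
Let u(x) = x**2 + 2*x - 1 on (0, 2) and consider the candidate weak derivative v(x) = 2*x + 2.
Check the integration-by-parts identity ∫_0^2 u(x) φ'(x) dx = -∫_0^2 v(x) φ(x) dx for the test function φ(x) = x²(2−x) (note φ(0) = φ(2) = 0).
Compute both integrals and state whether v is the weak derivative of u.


LHS = -88/15, RHS = -88/15. Yes, v = u' weakly.

u(x) = x**2 + 2*x - 1, classical derivative u'(x) = 2*x + 2.
φ(x) = x²(2−x), so φ'(x) = x*(4 - 3*x).
Note φ(0) = φ(2) = 0, so the boundary term u·φ vanishes.
LHS = ∫_0^2 u(x) φ'(x) dx = ∫_0^2 (-3*x^4 - 2*x^3 + 11*x^2 - 4*x) dx. Term by term:
  ∫_0^2 -3*x^4 dx = -96/5;  ∫_0^2 -2*x^3 dx = -8;  ∫_0^2 11*x^2 dx = 88/3;
  ∫_0^2 -4*x dx = -8.
Sum: -96/5 − 8 + 88/3 − 8 = -88/15.
So LHS = -88/15.
∫_0^2 v(x) φ(x) dx = ∫_0^2 (-2*x^4 + 2*x^3 + 4*x^2) dx. Term by term:
  ∫_0^2 -2*x^4 dx = -64/5;  ∫_0^2 2*x^3 dx = 8;  ∫_0^2 4*x^2 dx = 32/3.
Sum: -64/5 + 8 + 32/3 = 88/15.
So RHS = -∫_0^2 v(x) φ(x) dx = -88/15.
LHS = RHS, so the identity holds for this test φ.
Moreover u is smooth here and v(x) = u'(x) = 2*x + 2 pointwise, so the identity holds for every test function. Hence v is the weak derivative of u.


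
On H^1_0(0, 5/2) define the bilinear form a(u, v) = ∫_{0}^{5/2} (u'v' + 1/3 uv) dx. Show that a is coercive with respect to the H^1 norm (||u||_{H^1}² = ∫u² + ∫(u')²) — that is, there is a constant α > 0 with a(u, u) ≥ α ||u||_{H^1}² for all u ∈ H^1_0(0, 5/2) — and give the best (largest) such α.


α = (25 + 12*π^2)/(3*(25 + 4*π^2))

Coercivity of a(·,·) on H^1_0(0, 5/2) means a(u, u) ≥ α ||u||_{H^1}² for every u ∈ H^1_0.
The interval has length L = 5/2, and Poincaré/coercivity depend only on L. Here a(u, u) = ∫(u')² + (1/3)·∫u².
Here 0 < c = 1/3 < 1. The condition a(u,u) ≥ α||u||_{H^1}² reads (1−α)∫(u')² ≥ (α−c)∫u². Any admissible α is ≤ 1 (rapidly oscillating u have ∫u²/∫(u')² → 0), and α = 1 would force 0 ≥ (1−c)∫u², impossible since c < 1; so 1−α > 0. By the sharp Poincaré inequality on H^1_0 of an interval of length L, ∫(u')² ≥ (π/L)²∫u² with equality for the first sine mode sin(π(x−x₀)/L) (x₀ the left endpoint), so the inequality holds for all u iff (1−α)(π/L)² ≥ α − c, i.e. α ≤ ((π/L)² + c)/((π/L)² + 1) = (1 + c(L/π)²)/(1 + (L/π)²). With (π/L)² = 4*π^2/25 and c = 1/3, the largest admissible constant is α = ((π/L)² + c)/((π/L)² + 1).
Simplifying, α = (25 + 12*π^2)/(3*(25 + 4*π^2)).


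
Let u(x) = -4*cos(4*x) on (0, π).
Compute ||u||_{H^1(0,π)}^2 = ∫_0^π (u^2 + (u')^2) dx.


||u||_{H^1(0,π)}^2 = 136*π

u'(x) = 16*sin(4*x).
Expand u² and (u')² and integrate term by term on (0, π), using: for integers n ≥ 1, ∫_0^π sin²(nx) dx = ∫_0^π cos²(nx) dx = π/2; for n ≠ n', ∫_0^π sin(nx)sin(n'x) dx = ∫_0^π cos(nx)cos(n'x) dx = 0; and by product-to-sum, ∫_0^π sin(nx)cos(n'x) dx = ½∫_0^π [sin((n+n')x) + sin((n−n')x)] dx, which is 0 when n+n' is even and 2n/(n²−n'²) when n+n' is odd (it need not vanish on (0, π)).
  u² squared terms: (-4)²·∫cos(4x)² dx = 16·π/2 = 8*π.
  So ∫_0^π u² dx = 8*π.
  (u')² squared terms: (16)²·∫sin(4x)² dx = 256·π/2 = 128*π.
  So ∫_0^π (u')² dx = 128*π.
||u||_{H^1}^2 = (8*π) + (128*π) = 136*π.


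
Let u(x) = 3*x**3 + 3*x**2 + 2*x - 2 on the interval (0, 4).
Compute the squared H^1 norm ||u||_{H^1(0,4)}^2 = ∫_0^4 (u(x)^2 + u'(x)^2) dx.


||u||_{H^1}^2 = 6581408/105

The H^1 norm (squared) on an interval (0, L) is
  ||u||_{H^1}^2 = ∫_0^L u(x)^2 dx + ∫_0^L u'(x)^2 dx.
Compute u'(x) = 9*x**2 + 6*x + 2.
Then u(x)^2 = 9*x**6 + 18*x**5 + 21*x**4 - 8*x**2 - 8*x + 4 and u'(x)^2 = 81*x**4 + 108*x**3 + 72*x**2 + 24*x + 4.
Integrate each monomial from 0 to 4 using ∫_0^4 c·x^n dx = c·4^(n+1)/(n+1):
  ∫_0^4 u(x)^2 dx = ∫_0^4 (9*x^6 + 18*x^5 + 21*x^4 - 8*x^2 - 8*x + 4) dx. Term by term:
    ∫_0^4 9*x^6 dx = 147456/7;  ∫_0^4 18*x^5 dx = 12288;  ∫_0^4 21*x^4 dx = 21504/5;
    ∫_0^4 -8*x^2 dx = -512/3;  ∫_0^4 -8*x dx = -64;  ∫_0^4 4 dx = 16.
  Sum: 147456/7 + 12288 + 21504/5 − 512/3 − 64 + 16 = 3930704/105.
  ∫_0^4 u'(x)^2 dx = ∫_0^4 (81*x^4 + 108*x^3 + 72*x^2 + 24*x + 4) dx. Term by term:
    ∫_0^4 81*x^4 dx = 82944/5;  ∫_0^4 108*x^3 dx = 6912;  ∫_0^4 72*x^2 dx = 1536;
    ∫_0^4 24*x dx = 192;  ∫_0^4 4 dx = 16.
  Sum: 82944/5 + 6912 + 1536 + 192 + 16 = 126224/5.
Adding: ||u||_{H^1}^2 = 3930704/105 + 126224/5 = 6581408/105.


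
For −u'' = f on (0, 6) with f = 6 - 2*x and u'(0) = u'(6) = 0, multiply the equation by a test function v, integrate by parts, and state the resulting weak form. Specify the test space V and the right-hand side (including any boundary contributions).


V = H^1(0, 6) (no boundary constraint on v; u is determined up to an additive constant); weak form: ∫_0^6 u'v' dx = ∫_0^6 (6 - 2*x) v dx for all v ∈ V.

Multiply both sides by a test function v and integrate from 0 to 6:
  ∫_0^6 −u''(x) v(x) dx = ∫_0^6 f(x) v(x) dx.
Integrate the LHS by parts once:
  ∫_0^6 −u'' v dx = −[u'(x) v(x)]_0^6 + ∫_0^6 u'(x) v'(x) dx.
Thus ∫_0^6 u'(x) v'(x) dx = ∫_0^6 f(x) v(x) dx + [u'(x) v(x)]_0^6.
Choose V so that boundary terms are either known or forced to vanish.
u has homogeneous Neumann: u'(0) = u'(6) = 0. So [u' v]_0^6 = 0·v(6) − 0·v(0) = 0 for any v; take V = H^1(0, 6).
Weak formulation: find u (satisfying any essential BC) such that ∫_0^6 u'(x) v'(x) dx = ∫_0^6 f v dx for all v ∈ V (homogeneous Neumann, so boundary terms vanish).
Substituting f(x) = 6 - 2*x, the right-hand side is ∫_0^6 (6 - 2*x) v dx.
Compatibility check (pure Neumann): taking v ≡ 1 ∈ V gives 0 = ∫_0^6 f dx + (0) − (0), i.e. ∫_0^6 f dx must equal u'(0) − u'(6) = 0. Indeed ∫_0^6 (6 - 2*x) dx = 0, so the data are compatible. The solution is then unique only up to an additive constant (fix it e.g. by requiring ∫_0^6 u dx = 0).


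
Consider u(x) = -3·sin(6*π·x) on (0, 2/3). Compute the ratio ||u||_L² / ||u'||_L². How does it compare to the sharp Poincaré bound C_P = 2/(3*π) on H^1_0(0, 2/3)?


||u||_L² / ||u'||_L² = 1/(6*π) < C_P = 2/(3*π).

u(x) = -3·sin(6*π·x), so u'(x) = -18*π*cos(6*π*x).
Writing u(x) = A·sin(kπx/L) with A = -3 and k = 4, use ∫_0^L sin²(kπx/L) dx = L/2 and ∫_0^L cos²(kπx/L) dx = L/2.
u² = 9·sin²(6*π·x) and (u')² = 324*π^2·cos²(6*π·x), and each of sin², cos² integrates to L/2 = 1/3 over (0, 2/3).
∫_0^2/3 u² dx = 3, so ||u||_L² = sqrt(3).
∫_0^2/3 (u')² dx = 108*π^2, so ||u'||_L² = 6*sqrt(3)*π.
Ratio ||u||_L² / ||u'||_L² = 1/(6*π).
Sharp Poincaré constant on H^1_0(0, 2/3) is C_P = L/π = 2/(3*π), achieved by sin(3*π/2·x).
This is the k = 4 harmonic; the ratio L/(kπ) is strictly less than C_P = L/π, consistent with the sharp inequality ||u||_L² ≤ C_P ||u'||_L².


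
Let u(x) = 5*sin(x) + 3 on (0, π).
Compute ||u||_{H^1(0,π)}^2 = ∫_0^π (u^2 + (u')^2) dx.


||u||_{H^1(0,π)}^2 = 60 + 34*π

u'(x) = 5*cos(x).
Expand u² and (u')² and integrate term by term on (0, π), using: for integers n ≥ 1, ∫_0^π sin²(nx) dx = ∫_0^π cos²(nx) dx = π/2; for n ≠ n', ∫_0^π sin(nx)sin(n'x) dx = ∫_0^π cos(nx)cos(n'x) dx = 0; and by product-to-sum, ∫_0^π sin(nx)cos(n'x) dx = ½∫_0^π [sin((n+n')x) + sin((n−n')x)] dx, which is 0 when n+n' is even and 2n/(n²−n'²) when n+n' is odd (it need not vanish on (0, π)). For the constant mode: ∫_0^π 1 dx = π, ∫_0^π cos(nx) dx = 0, ∫_0^π sin(nx) dx = (1−(−1)^n)/n.
  u² squared terms: (3)²·∫1 dx = 9·π = 9*π;  (5)²·∫sin(x)² dx = 25·π/2 = 25*π/2.
  u² cross terms: 2·(3)·(5)·∫1·sin(x) dx = 30·(2) = 60.
  So ∫_0^π u² dx = 9*π + 25*π/2 + 60 = 60 + 43*π/2.
  (u')² squared terms: (5)²·∫cos(x)² dx = 25·π/2 = 25*π/2.
  So ∫_0^π (u')² dx = 25*π/2.
||u||_{H^1}^2 = (60 + 43*π/2) + (25*π/2) = 60 + 34*π.


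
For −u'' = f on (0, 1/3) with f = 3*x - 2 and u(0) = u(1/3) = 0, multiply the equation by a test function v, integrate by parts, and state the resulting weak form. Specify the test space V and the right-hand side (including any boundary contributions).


V = H^1_0(0, 1/3) (so v(0) = v(1/3) = 0); weak form: ∫_0^1/3 u'v' dx = ∫_0^1/3 (3*x - 2) v dx for all v ∈ V.

Multiply both sides by a test function v and integrate from 0 to 1/3:
  ∫_0^1/3 −u''(x) v(x) dx = ∫_0^1/3 f(x) v(x) dx.
Integrate the LHS by parts once:
  ∫_0^1/3 −u'' v dx = −[u'(x) v(x)]_0^1/3 + ∫_0^1/3 u'(x) v'(x) dx.
Thus ∫_0^1/3 u'(x) v'(x) dx = ∫_0^1/3 f(x) v(x) dx + [u'(x) v(x)]_0^1/3.
Choose V so that boundary terms are either known or forced to vanish.
u is Dirichlet: u(0) = u(1/3) = 0. Let V = H^1_0(0, 1/3); then v(0) = v(1/3) = 0, and [u' v]_0^1/3 = 0.
Weak formulation: find u (satisfying any essential BC) such that ∫_0^1/3 u'(x) v'(x) dx = ∫_0^1/3 f v dx for all v ∈ V.
Substituting f(x) = 3*x - 2, the right-hand side is ∫_0^1/3 (3*x - 2) v dx.


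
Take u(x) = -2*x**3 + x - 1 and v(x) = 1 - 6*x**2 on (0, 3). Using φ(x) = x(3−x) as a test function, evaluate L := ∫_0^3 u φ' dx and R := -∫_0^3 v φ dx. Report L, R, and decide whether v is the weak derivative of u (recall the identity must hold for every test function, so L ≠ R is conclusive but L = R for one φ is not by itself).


LHS = 342/5, RHS = 342/5. Yes, v = u' weakly.

u(x) = -2*x**3 + x - 1, classical derivative u'(x) = 1 - 6*x**2.
φ(x) = x(3−x), so φ'(x) = 3 - 2*x.
Note φ(0) = φ(3) = 0, so the boundary term u·φ vanishes.
LHS = ∫_0^3 u(x) φ'(x) dx = ∫_0^3 (4*x^4 - 6*x^3 - 2*x^2 + 5*x - 3) dx. Term by term:
  ∫_0^3 4*x^4 dx = 972/5;  ∫_0^3 -6*x^3 dx = -243/2;  ∫_0^3 -2*x^2 dx = -18;
  ∫_0^3 5*x dx = 45/2;  ∫_0^3 -3 dx = -9.
Sum: 972/5 − 243/2 − 18 + 45/2 − 9 = 342/5.
So LHS = 342/5.
∫_0^3 v(x) φ(x) dx = ∫_0^3 (6*x^4 - 18*x^3 - x^2 + 3*x) dx. Term by term:
  ∫_0^3 6*x^4 dx = 1458/5;  ∫_0^3 -18*x^3 dx = -729/2;  ∫_0^3 -x^2 dx = -9;
  ∫_0^3 3*x dx = 27/2.
Sum: 1458/5 − 729/2 − 9 + 27/2 = -342/5.
So RHS = -∫_0^3 v(x) φ(x) dx = 342/5.
LHS = RHS, so the identity holds for this test φ.
Moreover u is smooth here and v(x) = u'(x) = 1 - 6*x**2 pointwise, so the identity holds for every test function. Hence v is the weak derivative of u.


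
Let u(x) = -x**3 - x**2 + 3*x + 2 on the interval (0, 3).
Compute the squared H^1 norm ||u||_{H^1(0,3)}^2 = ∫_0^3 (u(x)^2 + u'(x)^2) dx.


||u||_{H^1}^2 = 52383/70

The H^1 norm (squared) on an interval (0, L) is
  ||u||_{H^1}^2 = ∫_0^L u(x)^2 dx + ∫_0^L u'(x)^2 dx.
Compute u'(x) = -3*x**2 - 2*x + 3.
Then u(x)^2 = x**6 + 2*x**5 - 5*x**4 - 10*x**3 + 5*x**2 + 12*x + 4 and u'(x)^2 = 9*x**4 + 12*x**3 - 14*x**2 - 12*x + 9.
Integrate each monomial from 0 to 3 using ∫_0^3 c·x^n dx = c·3^(n+1)/(n+1):
  ∫_0^3 u(x)^2 dx = ∫_0^3 (x^6 + 2*x^5 - 5*x^4 - 10*x^3 + 5*x^2 + 12*x + 4) dx. Term by term:
    ∫_0^3 x^6 dx = 2187/7;  ∫_0^3 2*x^5 dx = 243;  ∫_0^3 -5*x^4 dx = -243;
    ∫_0^3 -10*x^3 dx = -405/2;  ∫_0^3 5*x^2 dx = 45;  ∫_0^3 12*x dx = 54;
    ∫_0^3 4 dx = 12.
  Sum: 2187/7 + 243 − 243 − 405/2 + 45 + 54 + 12 = 3093/14.
  ∫_0^3 u'(x)^2 dx = ∫_0^3 (9*x^4 + 12*x^3 - 14*x^2 - 12*x + 9) dx. Term by term:
    ∫_0^3 9*x^4 dx = 2187/5;  ∫_0^3 12*x^3 dx = 243;  ∫_0^3 -14*x^2 dx = -126;
    ∫_0^3 -12*x dx = -54;  ∫_0^3 9 dx = 27.
  Sum: 2187/5 + 243 − 126 − 54 + 27 = 2637/5.
Adding: ||u||_{H^1}^2 = 3093/14 + 2637/5 = 52383/70.


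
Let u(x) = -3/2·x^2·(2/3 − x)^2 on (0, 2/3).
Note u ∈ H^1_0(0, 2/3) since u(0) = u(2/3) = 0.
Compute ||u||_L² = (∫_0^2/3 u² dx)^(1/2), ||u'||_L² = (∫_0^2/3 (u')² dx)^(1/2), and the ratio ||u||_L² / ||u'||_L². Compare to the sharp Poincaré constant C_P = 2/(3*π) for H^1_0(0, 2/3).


||u||_L² / ||u'||_L² = sqrt(3)/9 < C_P = 2/(3*π).

u(x) = -3/2·x^2·(2/3 − x)^2, so u'(x) = 2*x*(-9*x^2 + 9*x - 2)/3.
u(x) = -3/2·x^2·(2/3 − x)^2 vanishes at x = 0 and x = 2/3, so u ∈ H^1_0(0, 2/3). Differentiate via the product rule and integrate the resulting polynomials term by term.
  ∫_0^2/3 u² dx = ∫_0^2/3 (9*x^8/4 - 6*x^7 + 6*x^6 - 8*x^5/3 + 4*x^4/9) dx. Term by term:
    ∫_0^2/3 9*x^8/4 dx = 128/19683;  ∫_0^2/3 -6*x^7 dx = -64/2187;  ∫_0^2/3 6*x^6 dx = 256/5103;
    ∫_0^2/3 -8*x^5/3 dx = -256/6561;  ∫_0^2/3 4*x^4/9 dx = 128/10935.
  Sum: 128/19683 − 64/2187 + 256/5103 − 256/6561 + 128/10935 = 64/688905.
  ∫_0^2/3 (u')² dx = ∫_0^2/3 (36*x^6 - 72*x^5 + 52*x^4 - 16*x^3 + 16*x^2/9) dx. Term by term:
    ∫_0^2/3 36*x^6 dx = 512/1701;  ∫_0^2/3 -72*x^5 dx = -256/243;  ∫_0^2/3 52*x^4 dx = 1664/1215;
    ∫_0^2/3 -16*x^3 dx = -64/81;  ∫_0^2/3 16*x^2/9 dx = 128/729.
  Sum: 512/1701 − 256/243 + 1664/1215 − 64/81 + 128/729 = 64/25515.
∫_0^2/3 u² dx = 64/688905, so ||u||_L² = 8*sqrt(105)/8505.
∫_0^2/3 (u')² dx = 64/25515, so ||u'||_L² = 8*sqrt(35)/945.
Ratio ||u||_L² / ||u'||_L² = sqrt(3)/9.
Sharp Poincaré constant on H^1_0(0, 2/3) is C_P = L/π = 2/(3*π), achieved by sin(3*π/2·x).
A polynomial bump cannot attain the sharp Poincaré constant (only the first sine eigenfunction does), so the ratio is strictly less than C_P, consistent with ||u||_L² ≤ C_P ||u'||_L².


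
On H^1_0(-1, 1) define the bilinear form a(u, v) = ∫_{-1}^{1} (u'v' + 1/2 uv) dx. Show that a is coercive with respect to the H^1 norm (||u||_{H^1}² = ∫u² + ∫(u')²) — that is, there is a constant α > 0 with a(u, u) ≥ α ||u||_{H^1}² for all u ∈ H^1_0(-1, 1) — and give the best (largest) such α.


α = (2 + π^2)/(4 + π^2)

Coercivity of a(·,·) on H^1_0(-1, 1) means a(u, u) ≥ α ||u||_{H^1}² for every u ∈ H^1_0.
The interval has length L = 2, and Poincaré/coercivity depend only on L. Here a(u, u) = ∫(u')² + (1/2)·∫u².
Here 0 < c = 1/2 < 1. The condition a(u,u) ≥ α||u||_{H^1}² reads (1−α)∫(u')² ≥ (α−c)∫u². Any admissible α is ≤ 1 (rapidly oscillating u have ∫u²/∫(u')² → 0), and α = 1 would force 0 ≥ (1−c)∫u², impossible since c < 1; so 1−α > 0. By the sharp Poincaré inequality on H^1_0 of an interval of length L, ∫(u')² ≥ (π/L)²∫u² with equality for the first sine mode sin(π(x−x₀)/L) (x₀ the left endpoint), so the inequality holds for all u iff (1−α)(π/L)² ≥ α − c, i.e. α ≤ ((π/L)² + c)/((π/L)² + 1) = (1 + c(L/π)²)/(1 + (L/π)²). With (π/L)² = π^2/4 and c = 1/2, the largest admissible constant is α = ((π/L)² + c)/((π/L)² + 1).
Simplifying, α = (2 + π^2)/(4 + π^2).


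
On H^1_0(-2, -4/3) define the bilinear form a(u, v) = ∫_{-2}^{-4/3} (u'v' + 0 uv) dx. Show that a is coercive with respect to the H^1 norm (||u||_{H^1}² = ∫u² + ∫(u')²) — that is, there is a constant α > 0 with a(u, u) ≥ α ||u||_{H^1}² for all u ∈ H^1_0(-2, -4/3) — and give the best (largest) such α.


α = 9*π^2/(4 + 9*π^2)

Coercivity of a(·,·) on H^1_0(-2, -4/3) means a(u, u) ≥ α ||u||_{H^1}² for every u ∈ H^1_0.
The interval has length L = 2/3, and Poincaré/coercivity depend only on L. Here a(u, u) = ∫(u')² + (0)·∫u².
Here c = 0, so a(u,u) = ∫(u')² alone. The condition a(u,u) ≥ α||u||_{H^1}² reads (1−α)∫(u')² ≥ (α−c)∫u². Any admissible α is ≤ 1 (rapidly oscillating u have ∫u²/∫(u')² → 0), and α = 1 would force 0 ≥ (1−c)∫u², impossible since c < 1; so 1−α > 0. By the sharp Poincaré inequality on H^1_0 of an interval of length L, ∫(u')² ≥ (π/L)²∫u² with equality for the first sine mode sin(π(x−x₀)/L) (x₀ the left endpoint), so the inequality holds for all u iff (1−α)(π/L)² ≥ α − c, i.e. α ≤ ((π/L)² + c)/((π/L)² + 1) = (1 + c(L/π)²)/(1 + (L/π)²). (Direct route, valid since c ≤ 0: Poincaré gives c∫u² ≥ c(L/π)²∫(u')², so a(u,u) ≥ (1 + c(L/π)²)∫(u')², while ||u||_{H^1}² ≤ (1 + (L/π)²)∫(u')²; dividing yields the same α.) With (π/L)² = 9*π^2/4 and c = 0, the largest admissible constant is α = ((π/L)² + c)/((π/L)² + 1).
Simplifying, α = 9*π^2/(4 + 9*π^2).


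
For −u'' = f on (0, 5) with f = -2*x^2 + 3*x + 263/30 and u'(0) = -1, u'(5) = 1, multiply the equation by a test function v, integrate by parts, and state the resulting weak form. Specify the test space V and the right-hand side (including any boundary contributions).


V = H^1(0, 5) (v unrestricted at boundary; u is determined up to an additive constant); weak form: ∫_0^5 u'v' dx = ∫_0^5 (-2*x^2 + 3*x + 263/30) v dx + v(5) + v(0) for all v ∈ V.

Multiply both sides by a test function v and integrate from 0 to 5:
  ∫_0^5 −u''(x) v(x) dx = ∫_0^5 f(x) v(x) dx.
Integrate the LHS by parts once:
  ∫_0^5 −u'' v dx = −[u'(x) v(x)]_0^5 + ∫_0^5 u'(x) v'(x) dx.
Thus ∫_0^5 u'(x) v'(x) dx = ∫_0^5 f(x) v(x) dx + [u'(x) v(x)]_0^5.
Choose V so that boundary terms are either known or forced to vanish.
u has inhomogeneous Neumann u'(0) = -1, u'(5) = 1. [u' v]_0^5 = (1)·v(5) − (-1)·v(0) = v(5) + v(0). Take V = H^1(0, 5); boundary term becomes part of RHS.
Weak formulation: find u (satisfying any essential BC) such that ∫_0^5 u'(x) v'(x) dx = ∫_0^5 f v dx + v(5) + v(0) for all v ∈ V (Neumann data are natural BCs: they enter the RHS as boundary terms).
Substituting f(x) = -2*x^2 + 3*x + 263/30, the right-hand side is ∫_0^5 (-2*x^2 + 3*x + 263/30) v dx + v(5) + v(0).
Compatibility check (pure Neumann): taking v ≡ 1 ∈ V gives 0 = ∫_0^5 f dx + (1) − (-1), i.e. ∫_0^5 f dx must equal u'(0) − u'(5) = -2. Indeed ∫_0^5 (-2*x^2 + 3*x + 263/30) dx = -2, so the data are compatible. The solution is then unique only up to an additive constant (fix it e.g. by requiring ∫_0^5 u dx = 0).


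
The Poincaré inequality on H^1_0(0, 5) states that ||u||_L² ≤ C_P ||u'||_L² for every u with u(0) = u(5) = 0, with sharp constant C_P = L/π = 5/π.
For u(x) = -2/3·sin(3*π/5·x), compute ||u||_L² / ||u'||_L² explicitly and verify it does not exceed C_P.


||u||_L² / ||u'||_L² = 5/(3*π) < C_P = 5/π.

u(x) = -2/3·sin(3*π/5·x), so u'(x) = -2*π*cos(3*π*x/5)/5.
Writing u(x) = A·sin(kπx/L) with A = -2/3 and k = 3, use ∫_0^L sin²(kπx/L) dx = L/2 and ∫_0^L cos²(kπx/L) dx = L/2.
u² = 4/9·sin²(3*π/5·x) and (u')² = 4*π^2/25·cos²(3*π/5·x), and each of sin², cos² integrates to L/2 = 5/2 over (0, 5).
∫_0^5 u² dx = 10/9, so ||u||_L² = sqrt(10)/3.
∫_0^5 (u')² dx = 2*π^2/5, so ||u'||_L² = sqrt(10)*π/5.
Ratio ||u||_L² / ||u'||_L² = 5/(3*π).
Sharp Poincaré constant on H^1_0(0, 5) is C_P = L/π = 5/π, achieved by sin(π/5·x).
This is the k = 3 harmonic; the ratio L/(kπ) is strictly less than C_P = L/π, consistent with the sharp inequality ||u||_L² ≤ C_P ||u'||_L².


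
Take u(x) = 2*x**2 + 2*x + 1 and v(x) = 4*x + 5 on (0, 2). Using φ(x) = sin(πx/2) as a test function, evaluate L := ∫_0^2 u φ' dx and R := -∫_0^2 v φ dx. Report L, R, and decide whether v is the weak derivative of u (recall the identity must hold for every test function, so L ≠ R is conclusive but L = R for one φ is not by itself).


LHS = -24/π, RHS = -36/π. No, v is not the weak derivative of u.

u(x) = 2*x**2 + 2*x + 1, classical derivative u'(x) = 4*x + 2.
φ(x) = sin(πx/2), so φ'(x) = π*cos(π*x/2)/2.
Note φ(0) = φ(2) = 0, so the boundary term u·φ vanishes.
LHS = ∫_0^2 u(x) φ'(x) dx = ∫_0^2 (π*x^2*cos(π*x/2) + π*x*cos(π*x/2) + π*cos(π*x/2)/2) dx. Term by term:
  ∫_0^2 π*cos(π*x/2)/2 dx = 0;  ∫_0^2 π*x*cos(π*x/2) dx = -8/π;  ∫_0^2 π*x^2*cos(π*x/2) dx = -16/π.
Sum: 0 − 8/π − 16/π = -24/π.
So LHS = -24/π.
∫_0^2 v(x) φ(x) dx = ∫_0^2 (4*x*sin(π*x/2) + 5*sin(π*x/2)) dx. Term by term:
  ∫_0^2 5*sin(π*x/2) dx = 20/π;  ∫_0^2 4*x*sin(π*x/2) dx = 16/π.
Sum: 20/π + 16/π = 36/π.
So RHS = -∫_0^2 v(x) φ(x) dx = -36/π.
LHS − RHS = 12/π ≠ 0, so the identity fails.
(For a valid weak derivative the identity must hold for EVERY test function, in particular this one. The failure shows v is NOT the weak derivative of u.)
Correct weak derivative would be u'(x) = 4*x + 2.


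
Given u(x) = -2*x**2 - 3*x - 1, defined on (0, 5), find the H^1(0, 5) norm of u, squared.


||u||_{H^1}^2 = 18025/3

The H^1 norm (squared) on an interval (0, L) is
  ||u||_{H^1}^2 = ∫_0^L u(x)^2 dx + ∫_0^L u'(x)^2 dx.
Compute u'(x) = -4*x - 3.
Then u(x)^2 = 4*x**4 + 12*x**3 + 13*x**2 + 6*x + 1 and u'(x)^2 = 16*x**2 + 24*x + 9.
Integrate each monomial from 0 to 5 using ∫_0^5 c·x^n dx = c·5^(n+1)/(n+1):
  ∫_0^5 u(x)^2 dx = ∫_0^5 (4*x^4 + 12*x^3 + 13*x^2 + 6*x + 1) dx. Term by term:
    ∫_0^5 4*x^4 dx = 2500;  ∫_0^5 12*x^3 dx = 1875;  ∫_0^5 13*x^2 dx = 1625/3;
    ∫_0^5 6*x dx = 75;  ∫_0^5 1 dx = 5.
  Sum: 2500 + 1875 + 1625/3 + 75 + 5 = 14990/3.
  ∫_0^5 u'(x)^2 dx = ∫_0^5 (16*x^2 + 24*x + 9) dx. Term by term:
    ∫_0^5 16*x^2 dx = 2000/3;  ∫_0^5 24*x dx = 300;  ∫_0^5 9 dx = 45.
  Sum: 2000/3 + 300 + 45 = 3035/3.
Adding: ||u||_{H^1}^2 = 14990/3 + 3035/3 = 18025/3.


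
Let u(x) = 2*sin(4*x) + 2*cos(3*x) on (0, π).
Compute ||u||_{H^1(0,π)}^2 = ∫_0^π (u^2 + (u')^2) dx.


||u||_{H^1(0,π)}^2 = 640/7 + 54*π

u'(x) = -6*sin(3*x) + 8*cos(4*x).
Expand u² and (u')² and integrate term by term on (0, π), using: for integers n ≥ 1, ∫_0^π sin²(nx) dx = ∫_0^π cos²(nx) dx = π/2; for n ≠ n', ∫_0^π sin(nx)sin(n'x) dx = ∫_0^π cos(nx)cos(n'x) dx = 0; and by product-to-sum, ∫_0^π sin(nx)cos(n'x) dx = ½∫_0^π [sin((n+n')x) + sin((n−n')x)] dx, which is 0 when n+n' is even and 2n/(n²−n'²) when n+n' is odd (it need not vanish on (0, π)).
  u² squared terms: (2)²·∫cos(3x)² dx = 4·π/2 = 2*π;  (2)²·∫sin(4x)² dx = 4·π/2 = 2*π.
  u² cross terms: 2·(2)·(2)·∫cos(3x)·sin(4x) dx = 8·(8/7) = 64/7.
  So ∫_0^π u² dx = 2*π + 2*π + 64/7 = 64/7 + 4*π.
  (u')² squared terms: (-6)²·∫sin(3x)² dx = 36·π/2 = 18*π;  (8)²·∫cos(4x)² dx = 64·π/2 = 32*π.
  (u')² cross terms: 2·(-6)·(8)·∫sin(3x)·cos(4x) dx = -96·(-6/7) = 576/7.
  So ∫_0^π (u')² dx = 18*π + 32*π + 576/7 = 576/7 + 50*π.
||u||_{H^1}^2 = (64/7 + 4*π) + (576/7 + 50*π) = 640/7 + 54*π.


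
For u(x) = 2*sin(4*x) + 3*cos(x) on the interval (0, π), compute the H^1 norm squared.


||u||_{H^1(0,π)}^2 = 64/5 + 43*π

u'(x) = -3*sin(x) + 8*cos(4*x).
Expand u² and (u')² and integrate term by term on (0, π), using: for integers n ≥ 1, ∫_0^π sin²(nx) dx = ∫_0^π cos²(nx) dx = π/2; for n ≠ n', ∫_0^π sin(nx)sin(n'x) dx = ∫_0^π cos(nx)cos(n'x) dx = 0; and by product-to-sum, ∫_0^π sin(nx)cos(n'x) dx = ½∫_0^π [sin((n+n')x) + sin((n−n')x)] dx, which is 0 when n+n' is even and 2n/(n²−n'²) when n+n' is odd (it need not vanish on (0, π)).
  u² squared terms: (2)²·∫sin(4x)² dx = 4·π/2 = 2*π;  (3)²·∫cos(x)² dx = 9·π/2 = 9*π/2.
  u² cross terms: 2·(2)·(3)·∫sin(4x)·cos(x) dx = 12·(8/15) = 32/5.
  So ∫_0^π u² dx = 2*π + 9*π/2 + 32/5 = 32/5 + 13*π/2.
  (u')² squared terms: (-3)²·∫sin(x)² dx = 9·π/2 = 9*π/2;  (8)²·∫cos(4x)² dx = 64·π/2 = 32*π.
  (u')² cross terms: 2·(-3)·(8)·∫sin(x)·cos(4x) dx = -48·(-2/15) = 32/5.
  So ∫_0^π (u')² dx = 9*π/2 + 32*π + 32/5 = 32/5 + 73*π/2.
||u||_{H^1}^2 = (32/5 + 13*π/2) + (32/5 + 73*π/2) = 64/5 + 43*π.


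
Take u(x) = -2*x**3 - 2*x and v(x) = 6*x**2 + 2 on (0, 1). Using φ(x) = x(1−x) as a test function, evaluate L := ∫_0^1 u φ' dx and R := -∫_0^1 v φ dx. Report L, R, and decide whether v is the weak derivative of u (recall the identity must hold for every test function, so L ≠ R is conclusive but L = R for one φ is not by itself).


LHS = 19/30, RHS = -19/30. No, v is not the weak derivative of u.

u(x) = -2*x**3 - 2*x, classical derivative u'(x) = -6*x**2 - 2.
φ(x) = x(1−x), so φ'(x) = 1 - 2*x.
Note φ(0) = φ(1) = 0, so the boundary term u·φ vanishes.
LHS = ∫_0^1 u(x) φ'(x) dx = ∫_0^1 (4*x^4 - 2*x^3 + 4*x^2 - 2*x) dx. Term by term:
  ∫_0^1 4*x^4 dx = 4/5;  ∫_0^1 -2*x^3 dx = -1/2;  ∫_0^1 4*x^2 dx = 4/3;
  ∫_0^1 -2*x dx = -1.
Sum: 4/5 − 1/2 + 4/3 − 1 = 19/30.
So LHS = 19/30.
∫_0^1 v(x) φ(x) dx = ∫_0^1 (-6*x^4 + 6*x^3 - 2*x^2 + 2*x) dx. Term by term:
  ∫_0^1 -6*x^4 dx = -6/5;  ∫_0^1 6*x^3 dx = 3/2;  ∫_0^1 -2*x^2 dx = -2/3;
  ∫_0^1 2*x dx = 1.
Sum: -6/5 + 3/2 − 2/3 + 1 = 19/30.
So RHS = -∫_0^1 v(x) φ(x) dx = -19/30.
LHS − RHS = 19/15 ≠ 0, so the identity fails.
(For a valid weak derivative the identity must hold for EVERY test function, in particular this one. The failure shows v is NOT the weak derivative of u.)
Correct weak derivative would be u'(x) = -6*x**2 - 2.


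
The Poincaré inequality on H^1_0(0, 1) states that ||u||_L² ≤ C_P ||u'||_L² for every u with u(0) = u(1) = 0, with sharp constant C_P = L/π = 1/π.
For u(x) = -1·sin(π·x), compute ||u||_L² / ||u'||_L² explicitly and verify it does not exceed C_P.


||u||_L² / ||u'||_L² = 1/π = C_P.

u(x) = -1·sin(π·x), so u'(x) = -π*cos(π*x).
Writing u(x) = A·sin(kπx/L) with A = -1 and k = 1, use ∫_0^L sin²(kπx/L) dx = L/2 and ∫_0^L cos²(kπx/L) dx = L/2.
u² = 1·sin²(π·x) and (u')² = π^2·cos²(π·x), and each of sin², cos² integrates to L/2 = 1/2 over (0, 1).
∫_0^1 u² dx = 1/2, so ||u||_L² = sqrt(2)/2.
∫_0^1 (u')² dx = π^2/2, so ||u'||_L² = sqrt(2)*π/2.
Ratio ||u||_L² / ||u'||_L² = 1/π.
Sharp Poincaré constant on H^1_0(0, 1) is C_P = L/π = 1/π, achieved by sin(π·x).
This is the k = 1 eigenfunction (up to amplitude), so the ratio equals the sharp Poincaré constant exactly.


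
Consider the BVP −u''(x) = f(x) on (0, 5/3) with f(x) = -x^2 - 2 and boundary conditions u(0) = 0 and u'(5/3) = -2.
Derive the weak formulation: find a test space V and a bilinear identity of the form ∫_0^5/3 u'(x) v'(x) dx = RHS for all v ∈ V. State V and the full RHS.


V = {v ∈ H^1(0, 5/3) : v(0) = 0} (test functions vanish at x = 0 where u is specified); weak form: ∫_0^5/3 u'v' dx = ∫_0^5/3 (-x^2 - 2) v dx − 2·v(5/3) for all v ∈ V.

Multiply both sides by a test function v and integrate from 0 to 5/3:
  ∫_0^5/3 −u''(x) v(x) dx = ∫_0^5/3 f(x) v(x) dx.
Integrate the LHS by parts once:
  ∫_0^5/3 −u'' v dx = −[u'(x) v(x)]_0^5/3 + ∫_0^5/3 u'(x) v'(x) dx.
Thus ∫_0^5/3 u'(x) v'(x) dx = ∫_0^5/3 f(x) v(x) dx + [u'(x) v(x)]_0^5/3.
Choose V so that boundary terms are either known or forced to vanish.
Mixed BC: u(0) = 0 (Dirichlet) and u'(5/3) = -2 (Neumann). Define V = {v ∈ H^1(0, 5/3) : v(0) = 0}. Then [u' v]_0^5/3 = u'(5/3)·v(5/3) − u'(0)·0 = − 2·v(5/3).
Weak formulation: find u (satisfying any essential BC) such that ∫_0^5/3 u'(x) v'(x) dx = ∫_0^5/3 f v dx − 2·v(5/3) for all v ∈ V (Dirichlet at 0 absorbed into V; Neumann datum at x = 5/3 contributes the boundary term).
Substituting f(x) = -x^2 - 2, the right-hand side is ∫_0^5/3 (-x^2 - 2) v dx − 2·v(5/3).


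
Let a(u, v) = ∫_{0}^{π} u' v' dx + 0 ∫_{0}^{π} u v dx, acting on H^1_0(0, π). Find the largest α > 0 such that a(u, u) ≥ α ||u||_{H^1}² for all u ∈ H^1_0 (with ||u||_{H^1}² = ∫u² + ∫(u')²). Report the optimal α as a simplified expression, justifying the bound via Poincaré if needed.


α = 1/2

Coercivity of a(·,·) on H^1_0(0, π) means a(u, u) ≥ α ||u||_{H^1}² for every u ∈ H^1_0.
The interval has length L = π, and Poincaré/coercivity depend only on L. Here a(u, u) = ∫(u')² + (0)·∫u².
Here c = 0, so a(u,u) = ∫(u')² alone. The condition a(u,u) ≥ α||u||_{H^1}² reads (1−α)∫(u')² ≥ (α−c)∫u². Any admissible α is ≤ 1 (rapidly oscillating u have ∫u²/∫(u')² → 0), and α = 1 would force 0 ≥ (1−c)∫u², impossible since c < 1; so 1−α > 0. By the sharp Poincaré inequality on H^1_0 of an interval of length L, ∫(u')² ≥ (π/L)²∫u² with equality for the first sine mode sin(π(x−x₀)/L) (x₀ the left endpoint), so the inequality holds for all u iff (1−α)(π/L)² ≥ α − c, i.e. α ≤ ((π/L)² + c)/((π/L)² + 1) = (1 + c(L/π)²)/(1 + (L/π)²). (Direct route, valid since c ≤ 0: Poincaré gives c∫u² ≥ c(L/π)²∫(u')², so a(u,u) ≥ (1 + c(L/π)²)∫(u')², while ||u||_{H^1}² ≤ (1 + (L/π)²)∫(u')²; dividing yields the same α.) With (π/L)² = 1 and c = 0, the largest admissible constant is α = ((π/L)² + c)/((π/L)² + 1).
Simplifying, α = 1/2.


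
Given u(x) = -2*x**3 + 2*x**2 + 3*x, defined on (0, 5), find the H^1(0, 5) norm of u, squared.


||u||_{H^1}^2 = 746995/21

The H^1 norm (squared) on an interval (0, L) is
  ||u||_{H^1}^2 = ∫_0^L u(x)^2 dx + ∫_0^L u'(x)^2 dx.
Compute u'(x) = -6*x**2 + 4*x + 3.
Then u(x)^2 = 4*x**6 - 8*x**5 - 8*x**4 + 12*x**3 + 9*x**2 and u'(x)^2 = 36*x**4 - 48*x**3 - 20*x**2 + 24*x + 9.
Integrate each monomial from 0 to 5 using ∫_0^5 c·x^n dx = c·5^(n+1)/(n+1):
  ∫_0^5 u(x)^2 dx = ∫_0^5 (4*x^6 - 8*x^5 - 8*x^4 + 12*x^3 + 9*x^2) dx. Term by term:
    ∫_0^5 4*x^6 dx = 312500/7;  ∫_0^5 -8*x^5 dx = -62500/3;  ∫_0^5 -8*x^4 dx = -5000;
    ∫_0^5 12*x^3 dx = 1875;  ∫_0^5 9*x^2 dx = 375.
  Sum: 312500/7 − 62500/3 − 5000 + 1875 + 375 = 442250/21.
  ∫_0^5 u'(x)^2 dx = ∫_0^5 (36*x^4 - 48*x^3 - 20*x^2 + 24*x + 9) dx. Term by term:
    ∫_0^5 36*x^4 dx = 22500;  ∫_0^5 -48*x^3 dx = -7500;  ∫_0^5 -20*x^2 dx = -2500/3;
    ∫_0^5 24*x dx = 300;  ∫_0^5 9 dx = 45.
  Sum: 22500 − 7500 − 2500/3 + 300 + 45 = 43535/3.
Adding: ||u||_{H^1}^2 = 442250/21 + 43535/3 = 746995/21.


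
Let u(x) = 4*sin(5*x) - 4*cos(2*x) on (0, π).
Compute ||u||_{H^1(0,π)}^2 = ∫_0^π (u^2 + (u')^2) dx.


||u||_{H^1(0,π)}^2 = -1600/21 + 248*π

u'(x) = 8*sin(2*x) + 20*cos(5*x).
Expand u² and (u')² and integrate term by term on (0, π), using: for integers n ≥ 1, ∫_0^π sin²(nx) dx = ∫_0^π cos²(nx) dx = π/2; for n ≠ n', ∫_0^π sin(nx)sin(n'x) dx = ∫_0^π cos(nx)cos(n'x) dx = 0; and by product-to-sum, ∫_0^π sin(nx)cos(n'x) dx = ½∫_0^π [sin((n+n')x) + sin((n−n')x)] dx, which is 0 when n+n' is even and 2n/(n²−n'²) when n+n' is odd (it need not vanish on (0, π)).
  u² squared terms: (-4)²·∫cos(2x)² dx = 16·π/2 = 8*π;  (4)²·∫sin(5x)² dx = 16·π/2 = 8*π.
  u² cross terms: 2·(-4)·(4)·∫cos(2x)·sin(5x) dx = -32·(10/21) = -320/21.
  So ∫_0^π u² dx = 8*π + 8*π − 320/21 = -320/21 + 16*π.
  (u')² squared terms: (8)²·∫sin(2x)² dx = 64·π/2 = 32*π;  (20)²·∫cos(5x)² dx = 400·π/2 = 200*π.
  (u')² cross terms: 2·(8)·(20)·∫sin(2x)·cos(5x) dx = 320·(-4/21) = -1280/21.
  So ∫_0^π (u')² dx = 32*π + 200*π − 1280/21 = -1280/21 + 232*π.
||u||_{H^1}^2 = (-320/21 + 16*π) + (-1280/21 + 232*π) = -1600/21 + 248*π.


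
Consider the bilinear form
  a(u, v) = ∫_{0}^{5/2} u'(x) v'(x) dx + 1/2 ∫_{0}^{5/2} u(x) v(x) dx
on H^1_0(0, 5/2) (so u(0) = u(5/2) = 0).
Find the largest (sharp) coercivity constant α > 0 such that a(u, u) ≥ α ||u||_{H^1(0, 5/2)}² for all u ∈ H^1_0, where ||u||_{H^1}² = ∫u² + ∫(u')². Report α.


α = (25 + 8*π^2)/(2*(25 + 4*π^2))

Coercivity of a(·,·) on H^1_0(0, 5/2) means a(u, u) ≥ α ||u||_{H^1}² for every u ∈ H^1_0.
The interval has length L = 5/2, and Poincaré/coercivity depend only on L. Here a(u, u) = ∫(u')² + (1/2)·∫u².
Here 0 < c = 1/2 < 1. The condition a(u,u) ≥ α||u||_{H^1}² reads (1−α)∫(u')² ≥ (α−c)∫u². Any admissible α is ≤ 1 (rapidly oscillating u have ∫u²/∫(u')² → 0), and α = 1 would force 0 ≥ (1−c)∫u², impossible since c < 1; so 1−α > 0. By the sharp Poincaré inequality on H^1_0 of an interval of length L, ∫(u')² ≥ (π/L)²∫u² with equality for the first sine mode sin(π(x−x₀)/L) (x₀ the left endpoint), so the inequality holds for all u iff (1−α)(π/L)² ≥ α − c, i.e. α ≤ ((π/L)² + c)/((π/L)² + 1) = (1 + c(L/π)²)/(1 + (L/π)²). With (π/L)² = 4*π^2/25 and c = 1/2, the largest admissible constant is α = ((π/L)² + c)/((π/L)² + 1).
Simplifying, α = (25 + 8*π^2)/(2*(25 + 4*π^2)).


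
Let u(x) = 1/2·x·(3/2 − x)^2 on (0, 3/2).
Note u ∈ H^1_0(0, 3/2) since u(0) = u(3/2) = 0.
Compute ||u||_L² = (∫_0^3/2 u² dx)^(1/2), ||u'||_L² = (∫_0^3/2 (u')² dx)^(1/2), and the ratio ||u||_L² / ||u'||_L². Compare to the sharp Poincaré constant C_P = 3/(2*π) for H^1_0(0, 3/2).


||u||_L² / ||u'||_L² = 3*sqrt(14)/28 < C_P = 3/(2*π).

u(x) = 1/2·x·(3/2 − x)^2, so u'(x) = 3*x^2/2 - 3*x + 9/8.
u(x) = 1/2·x·(3/2 − x)^2 vanishes at x = 0 and x = 3/2, so u ∈ H^1_0(0, 3/2). Differentiate via the product rule and integrate the resulting polynomials term by term.
  ∫_0^3/2 u² dx = ∫_0^3/2 (x^6/4 - 3*x^5/2 + 27*x^4/8 - 27*x^3/8 + 81*x^2/64) dx. Term by term:
    ∫_0^3/2 x^6/4 dx = 2187/3584;  ∫_0^3/2 -3*x^5/2 dx = -729/256;  ∫_0^3/2 27*x^4/8 dx = 6561/1280;
    ∫_0^3/2 -27*x^3/8 dx = -2187/512;  ∫_0^3/2 81*x^2/64 dx = 729/512.
  Sum: 2187/3584 − 729/256 + 6561/1280 − 2187/512 + 729/512 = 729/17920.
  ∫_0^3/2 (u')² dx = ∫_0^3/2 (9*x^4/4 - 9*x^3 + 99*x^2/8 - 27*x/4 + 81/64) dx. Term by term:
    ∫_0^3/2 9*x^4/4 dx = 2187/640;  ∫_0^3/2 -9*x^3 dx = -729/64;  ∫_0^3/2 99*x^2/8 dx = 891/64;
    ∫_0^3/2 -27*x/4 dx = -243/32;  ∫_0^3/2 81/64 dx = 243/128.
  Sum: 2187/640 − 729/64 + 891/64 − 243/32 + 243/128 = 81/320.
∫_0^3/2 u² dx = 729/17920, so ||u||_L² = 27*sqrt(70)/1120.
∫_0^3/2 (u')² dx = 81/320, so ||u'||_L² = 9*sqrt(5)/40.
Ratio ||u||_L² / ||u'||_L² = 3*sqrt(14)/28.
Sharp Poincaré constant on H^1_0(0, 3/2) is C_P = L/π = 3/(2*π), achieved by sin(2*π/3·x).
A polynomial bump cannot attain the sharp Poincaré constant (only the first sine eigenfunction does), so the ratio is strictly less than C_P, consistent with ||u||_L² ≤ C_P ||u'||_L².
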